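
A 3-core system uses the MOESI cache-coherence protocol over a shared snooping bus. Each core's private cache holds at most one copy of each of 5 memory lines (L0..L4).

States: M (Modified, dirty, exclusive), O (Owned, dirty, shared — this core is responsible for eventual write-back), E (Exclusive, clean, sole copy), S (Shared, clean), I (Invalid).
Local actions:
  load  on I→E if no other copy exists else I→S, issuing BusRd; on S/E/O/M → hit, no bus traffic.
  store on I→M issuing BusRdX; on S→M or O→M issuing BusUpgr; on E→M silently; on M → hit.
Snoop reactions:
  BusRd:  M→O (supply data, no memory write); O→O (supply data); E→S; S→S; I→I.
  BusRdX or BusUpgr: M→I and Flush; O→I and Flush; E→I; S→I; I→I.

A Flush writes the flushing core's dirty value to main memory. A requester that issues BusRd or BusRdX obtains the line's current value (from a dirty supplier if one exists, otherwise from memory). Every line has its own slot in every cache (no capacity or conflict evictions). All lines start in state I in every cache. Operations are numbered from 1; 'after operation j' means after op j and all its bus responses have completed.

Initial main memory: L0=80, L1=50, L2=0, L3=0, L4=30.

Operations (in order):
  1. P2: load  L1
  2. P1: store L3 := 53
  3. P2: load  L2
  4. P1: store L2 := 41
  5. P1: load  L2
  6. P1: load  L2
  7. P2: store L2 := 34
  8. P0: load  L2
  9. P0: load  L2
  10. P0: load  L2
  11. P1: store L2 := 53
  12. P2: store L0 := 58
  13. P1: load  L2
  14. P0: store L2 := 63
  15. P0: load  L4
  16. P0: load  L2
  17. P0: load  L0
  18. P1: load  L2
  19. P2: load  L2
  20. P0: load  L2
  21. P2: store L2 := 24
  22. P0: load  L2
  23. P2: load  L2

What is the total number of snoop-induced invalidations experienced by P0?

  op1 P2: load  L1 → I/I/E on L1; bus BusRd; mem=50
  op2 P1: store L3 := 53 → I/M/I on L3; bus BusRdX; mem=0
  op3 P2: load  L2 → I/I/E on L2; bus BusRd; mem=0
  op4 P1: store L2 := 41 → I/M/I on L2; bus BusRdX; mem=0
  op5 P1: load  L2 → I/M/I on L2; bus (none); mem=0
  op6 P1: load  L2 → I/M/I on L2; bus (none); mem=0
  op7 P2: store L2 := 34 → I/I/M on L2; bus BusRdX Flush; mem=41
  op8 P0: load  L2 → S/I/O on L2; bus BusRd; mem=41
  op9 P0: load  L2 → S/I/O on L2; bus (none); mem=41
  op10 P0: load  L2 → S/I/O on L2; bus (none); mem=41
  op11 P1: store L2 := 53 → I/M/I on L2; bus BusRdX Flush; mem=34
  op12 P2: store L0 := 58 → I/I/M on L0; bus BusRdX; mem=80
  op13 P1: load  L2 → I/M/I on L2; bus (none); mem=34
  op14 P0: store L2 := 63 → M/I/I on L2; bus BusRdX Flush; mem=53
  op15 P0: load  L4 → E/I/I on L4; bus BusRd; mem=30
  op16 P0: load  L2 → M/I/I on L2; bus (none); mem=53
  op17 P0: load  L0 → S/I/O on L0; bus BusRd; mem=80
  op18 P1: load  L2 → O/S/I on L2; bus BusRd; mem=53
  op19 P2: load  L2 → O/S/S on L2; bus BusRd; mem=53
  op20 P0: load  L2 → O/S/S on L2; bus (none); mem=53
  op21 P2: store L2 := 24 → I/I/M on L2; bus BusUpgr Flush; mem=63
  op22 P0: load  L2 → S/I/O on L2; bus BusRd; mem=63
  op23 P2: load  L2 → S/I/O on L2; bus (none); mem=63

invalidations = 2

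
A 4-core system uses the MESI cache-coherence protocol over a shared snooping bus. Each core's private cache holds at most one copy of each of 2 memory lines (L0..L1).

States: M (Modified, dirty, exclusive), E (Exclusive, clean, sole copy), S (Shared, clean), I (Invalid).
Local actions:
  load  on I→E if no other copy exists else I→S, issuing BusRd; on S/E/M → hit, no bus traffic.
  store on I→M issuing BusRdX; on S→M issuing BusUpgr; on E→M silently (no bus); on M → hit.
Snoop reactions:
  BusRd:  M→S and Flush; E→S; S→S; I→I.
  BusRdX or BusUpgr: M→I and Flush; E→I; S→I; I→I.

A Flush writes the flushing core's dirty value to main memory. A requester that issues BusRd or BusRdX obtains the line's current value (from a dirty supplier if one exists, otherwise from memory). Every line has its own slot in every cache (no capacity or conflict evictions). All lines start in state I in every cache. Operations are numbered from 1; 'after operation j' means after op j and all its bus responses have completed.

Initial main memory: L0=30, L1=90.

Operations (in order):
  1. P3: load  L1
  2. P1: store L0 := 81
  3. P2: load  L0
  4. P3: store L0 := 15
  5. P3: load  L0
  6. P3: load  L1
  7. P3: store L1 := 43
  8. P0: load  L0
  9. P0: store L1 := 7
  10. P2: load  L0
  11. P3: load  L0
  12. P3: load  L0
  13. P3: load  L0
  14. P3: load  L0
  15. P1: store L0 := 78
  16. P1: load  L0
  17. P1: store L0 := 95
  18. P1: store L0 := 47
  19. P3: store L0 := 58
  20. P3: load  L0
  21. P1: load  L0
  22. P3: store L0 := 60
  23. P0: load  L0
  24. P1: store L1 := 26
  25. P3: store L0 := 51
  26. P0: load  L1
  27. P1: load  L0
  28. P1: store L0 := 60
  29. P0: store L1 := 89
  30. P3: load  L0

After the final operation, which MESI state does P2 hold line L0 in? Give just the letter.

state = I

  op1 P3: load  L1 → I/I/I/E on L1; bus BusRd; mem=90
  op2 P1: store L0 := 81 → I/M/I/I on L0; bus BusRdX; mem=30
  op3 P2: load  L0 → I/S/S/I on L0; bus BusRd Flush; mem=81
  op4 P3: store L0 := 15 → I/I/I/M on L0; bus BusRdX; mem=81
  op5 P3: load  L0 → I/I/I/M on L0; bus (none); mem=81
  op6 P3: load  L1 → I/I/I/E on L1; bus (none); mem=90
  op7 P3: store L1 := 43 → I/I/I/M on L1; bus (none); mem=90
  op8 P0: load  L0 → S/I/I/S on L0; bus BusRd Flush; mem=15
  op9 P0: store L1 := 7 → M/I/I/I on L1; bus BusRdX Flush; mem=43
  op10 P2: load  L0 → S/I/S/S on L0; bus BusRd; mem=15
  op11 P3: load  L0 → S/I/S/S on L0; bus (none); mem=15
  op12 P3: load  L0 → S/I/S/S on L0; bus (none); mem=15
  op13 P3: load  L0 → S/I/S/S on L0; bus (none); mem=15
  op14 P3: load  L0 → S/I/S/S on L0; bus (none); mem=15
  op15 P1: store L0 := 78 → I/M/I/I on L0; bus BusRdX; mem=15
  op16 P1: load  L0 → I/M/I/I on L0; bus (none); mem=15
  op17 P1: store L0 := 95 → I/M/I/I on L0; bus (none); mem=15
  op18 P1: store L0 := 47 → I/M/I/I on L0; bus (none); mem=15
  op19 P3: store L0 := 58 → I/I/I/M on L0; bus BusRdX Flush; mem=47
  op20 P3: load  L0 → I/I/I/M on L0; bus (none); mem=47
  op21 P1: load  L0 → I/S/I/S on L0; bus BusRd Flush; mem=58
  op22 P3: store L0 := 60 → I/I/I/M on L0; bus BusUpgr; mem=58
  op23 P0: load  L0 → S/I/I/S on L0; bus BusRd Flush; mem=60
  op24 P1: store L1 := 26 → I/M/I/I on L1; bus BusRdX Flush; mem=7
  op25 P3: store L0 := 51 → I/I/I/M on L0; bus BusUpgr; mem=60
  op26 P0: load  L1 → S/S/I/I on L1; bus BusRd Flush; mem=26
  op27 P1: load  L0 → I/S/I/S on L0; bus BusRd Flush; mem=51
  op28 P1: store L0 := 60 → I/M/I/I on L0; bus BusUpgr; mem=51
  op29 P0: store L1 := 89 → M/I/I/I on L1; bus BusUpgr; mem=26
  op30 P3: load  L0 → I/S/I/S on L0; bus BusRd Flush; mem=60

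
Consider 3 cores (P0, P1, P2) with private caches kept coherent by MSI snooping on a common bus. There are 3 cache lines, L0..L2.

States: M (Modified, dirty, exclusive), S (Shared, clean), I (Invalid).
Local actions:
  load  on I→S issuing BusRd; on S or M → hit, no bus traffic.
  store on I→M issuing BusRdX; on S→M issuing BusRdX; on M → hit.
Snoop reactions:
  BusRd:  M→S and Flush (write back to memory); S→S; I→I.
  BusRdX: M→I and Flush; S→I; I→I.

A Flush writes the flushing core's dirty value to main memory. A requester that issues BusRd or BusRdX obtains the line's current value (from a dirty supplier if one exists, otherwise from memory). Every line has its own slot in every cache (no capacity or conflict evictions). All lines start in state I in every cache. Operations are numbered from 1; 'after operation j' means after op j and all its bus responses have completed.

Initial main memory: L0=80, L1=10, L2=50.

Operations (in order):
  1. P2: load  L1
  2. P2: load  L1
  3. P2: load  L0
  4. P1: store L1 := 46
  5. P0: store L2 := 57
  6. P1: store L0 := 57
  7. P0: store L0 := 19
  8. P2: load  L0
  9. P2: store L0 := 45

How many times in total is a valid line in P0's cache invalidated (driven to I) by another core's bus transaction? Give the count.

invalidations = 1

[1] P2: load  L1 | P0:I, P1:I, P2:S(10) | bus: BusRd
[2] P2: load  L1 | P0:I, P1:I, P2:S(10) | bus: none
[3] P2: load  L0 | P0:I, P1:I, P2:S(80) | bus: BusRd
[4] P1: store L1 := 46 | P0:I, P1:M(46), P2:I | bus: BusRdX
[5] P0: store L2 := 57 | P0:M(57), P1:I, P2:I | bus: BusRdX
[6] P1: store L0 := 57 | P0:I, P1:M(57), P2:I | bus: BusRdX
[7] P0: store L0 := 19 | P0:M(19), P1:I, P2:I | bus: BusRdX,Flush
[8] P2: load  L0 | P0:S(19), P1:I, P2:S(19) | bus: BusRd,Flush
[9] P2: store L0 := 45 | P0:I, P1:I, P2:M(45) | bus: BusRdX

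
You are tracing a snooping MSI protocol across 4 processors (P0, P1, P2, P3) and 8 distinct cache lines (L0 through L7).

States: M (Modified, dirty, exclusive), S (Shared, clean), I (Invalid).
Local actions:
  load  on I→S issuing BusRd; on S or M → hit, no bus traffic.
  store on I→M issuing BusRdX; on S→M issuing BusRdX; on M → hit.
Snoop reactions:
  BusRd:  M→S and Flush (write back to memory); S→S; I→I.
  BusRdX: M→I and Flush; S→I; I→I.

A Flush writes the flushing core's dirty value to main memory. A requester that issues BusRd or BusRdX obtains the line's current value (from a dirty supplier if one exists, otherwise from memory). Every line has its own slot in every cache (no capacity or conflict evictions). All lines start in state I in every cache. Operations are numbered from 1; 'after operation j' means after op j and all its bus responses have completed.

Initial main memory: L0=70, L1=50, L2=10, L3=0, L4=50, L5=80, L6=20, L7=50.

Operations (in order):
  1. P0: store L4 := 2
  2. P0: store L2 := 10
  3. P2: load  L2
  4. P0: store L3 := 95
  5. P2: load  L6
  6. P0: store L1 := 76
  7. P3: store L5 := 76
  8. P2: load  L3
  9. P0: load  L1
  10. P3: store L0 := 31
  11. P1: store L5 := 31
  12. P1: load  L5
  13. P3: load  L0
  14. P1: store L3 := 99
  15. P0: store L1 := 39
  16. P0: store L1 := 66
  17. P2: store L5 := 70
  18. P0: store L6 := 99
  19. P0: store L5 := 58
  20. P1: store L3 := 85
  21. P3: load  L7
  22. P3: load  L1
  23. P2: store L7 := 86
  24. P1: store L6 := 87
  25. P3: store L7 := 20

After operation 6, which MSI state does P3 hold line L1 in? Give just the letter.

state = I

[1] P0: store L4 := 2 | P0:M(2), P1:I, P2:I, P3:I | bus: BusRdX
[2] P0: store L2 := 10 | P0:M(10), P1:I, P2:I, P3:I | bus: BusRdX
[3] P2: load  L2 | P0:S(10), P1:I, P2:S(10), P3:I | bus: BusRd,Flush
[4] P0: store L3 := 95 | P0:M(95), P1:I, P2:I, P3:I | bus: BusRdX
[5] P2: load  L6 | P0:I, P1:I, P2:S(20), P3:I | bus: BusRd
[6] P0: store L1 := 76 | P0:M(76), P1:I, P2:I, P3:I | bus: BusRdX
[7] P3: store L5 := 76 | P0:I, P1:I, P2:I, P3:M(76) | bus: BusRdX
[8] P2: load  L3 | P0:S(95), P1:I, P2:S(95), P3:I | bus: BusRd,Flush
[9] P0: load  L1 | P0:M(76), P1:I, P2:I, P3:I | bus: none
[10] P3: store L0 := 31 | P0:I, P1:I, P2:I, P3:M(31) | bus: BusRdX
[11] P1: store L5 := 31 | P0:I, P1:M(31), P2:I, P3:I | bus: BusRdX,Flush
[12] P1: load  L5 | P0:I, P1:M(31), P2:I, P3:I | bus: none
[13] P3: load  L0 | P0:I, P1:I, P2:I, P3:M(31) | bus: none
[14] P1: store L3 := 99 | P0:I, P1:M(99), P2:I, P3:I | bus: BusRdX
[15] P0: store L1 := 39 | P0:M(39), P1:I, P2:I, P3:I | bus: none
[16] P0: store L1 := 66 | P0:M(66), P1:I, P2:I, P3:I | bus: none
[17] P2: store L5 := 70 | P0:I, P1:I, P2:M(70), P3:I | bus: BusRdX,Flush
[18] P0: store L6 := 99 | P0:M(99), P1:I, P2:I, P3:I | bus: BusRdX
[19] P0: store L5 := 58 | P0:M(58), P1:I, P2:I, P3:I | bus: BusRdX,Flush
[20] P1: store L3 := 85 | P0:I, P1:M(85), P2:I, P3:I | bus: none
[21] P3: load  L7 | P0:I, P1:I, P2:I, P3:S(50) | bus: BusRd
[22] P3: load  L1 | P0:S(66), P1:I, P2:I, P3:S(66) | bus: BusRd,Flush
[23] P2: store L7 := 86 | P0:I, P1:I, P2:M(86), P3:I | bus: BusRdX
[24] P1: store L6 := 87 | P0:I, P1:M(87), P2:I, P3:I | bus: BusRdX,Flush
[25] P3: store L7 := 20 | P0:I, P1:I, P2:I, P3:M(20) | bus: BusRdX,Flush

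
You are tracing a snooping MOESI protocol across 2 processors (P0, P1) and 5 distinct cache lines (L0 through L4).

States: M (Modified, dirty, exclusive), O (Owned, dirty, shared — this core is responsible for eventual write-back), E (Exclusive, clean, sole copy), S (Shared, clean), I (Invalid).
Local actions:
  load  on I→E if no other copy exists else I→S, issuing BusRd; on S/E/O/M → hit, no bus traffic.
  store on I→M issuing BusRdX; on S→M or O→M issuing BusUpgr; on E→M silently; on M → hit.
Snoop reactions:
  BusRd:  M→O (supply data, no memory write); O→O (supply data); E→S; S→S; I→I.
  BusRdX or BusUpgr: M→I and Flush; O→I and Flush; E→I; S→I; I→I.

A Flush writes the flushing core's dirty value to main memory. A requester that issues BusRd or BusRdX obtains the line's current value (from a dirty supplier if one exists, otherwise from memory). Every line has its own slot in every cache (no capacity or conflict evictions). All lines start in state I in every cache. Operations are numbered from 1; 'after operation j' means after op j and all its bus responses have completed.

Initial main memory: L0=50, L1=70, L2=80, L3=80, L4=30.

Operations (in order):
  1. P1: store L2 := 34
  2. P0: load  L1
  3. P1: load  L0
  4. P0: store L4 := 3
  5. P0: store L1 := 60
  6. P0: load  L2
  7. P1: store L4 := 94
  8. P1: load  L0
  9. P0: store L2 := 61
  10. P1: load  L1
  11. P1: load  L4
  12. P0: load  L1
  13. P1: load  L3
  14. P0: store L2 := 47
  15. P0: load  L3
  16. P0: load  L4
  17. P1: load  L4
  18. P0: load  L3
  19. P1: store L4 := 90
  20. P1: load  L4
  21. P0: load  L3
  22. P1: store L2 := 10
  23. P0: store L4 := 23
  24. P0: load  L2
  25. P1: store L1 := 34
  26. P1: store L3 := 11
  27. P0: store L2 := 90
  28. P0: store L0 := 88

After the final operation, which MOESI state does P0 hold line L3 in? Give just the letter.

step 1: P1: store L2 := 34  ⟶  IM  (L2)  txn=BusRdX  M[L2]=80
step 2: P0: load  L1  ⟶  EI  (L1)  txn=BusRd  M[L1]=70
step 3: P1: load  L0  ⟶  IE  (L0)  txn=BusRd  M[L0]=50
step 4: P0: store L4 := 3  ⟶  MI  (L4)  txn=BusRdX  M[L4]=30
step 5: P0: store L1 := 60  ⟶  MI  (L1)  txn=∅  M[L1]=70
step 6: P0: load  L2  ⟶  SO  (L2)  txn=BusRd  M[L2]=80
step 7: P1: store L4 := 94  ⟶  IM  (L4)  txn=BusRdX+Flush  M[L4]=3
step 8: P1: load  L0  ⟶  IE  (L0)  txn=∅  M[L0]=50
step 9: P0: store L2 := 61  ⟶  MI  (L2)  txn=BusUpgr+Flush  M[L2]=34
step 10: P1: load  L1  ⟶  OS  (L1)  txn=BusRd  M[L1]=70
step 11: P1: load  L4  ⟶  IM  (L4)  txn=∅  M[L4]=3
step 12: P0: load  L1  ⟶  OS  (L1)  txn=∅  M[L1]=70
step 13: P1: load  L3  ⟶  IE  (L3)  txn=BusRd  M[L3]=80
step 14: P0: store L2 := 47  ⟶  MI  (L2)  txn=∅  M[L2]=34
step 15: P0: load  L3  ⟶  SS  (L3)  txn=BusRd  M[L3]=80
step 16: P0: load  L4  ⟶  SO  (L4)  txn=BusRd  M[L4]=3
step 17: P1: load  L4  ⟶  SO  (L4)  txn=∅  M[L4]=3
step 18: P0: load  L3  ⟶  SS  (L3)  txn=∅  M[L3]=80
step 19: P1: store L4 := 90  ⟶  IM  (L4)  txn=BusUpgr  M[L4]=3
step 20: P1: load  L4  ⟶  IM  (L4)  txn=∅  M[L4]=3
step 21: P0: load  L3  ⟶  SS  (L3)  txn=∅  M[L3]=80
step 22: P1: store L2 := 10  ⟶  IM  (L2)  txn=BusRdX+Flush  M[L2]=47
step 23: P0: store L4 := 23  ⟶  MI  (L4)  txn=BusRdX+Flush  M[L4]=90
step 24: P0: load  L2  ⟶  SO  (L2)  txn=BusRd  M[L2]=47
step 25: P1: store L1 := 34  ⟶  IM  (L1)  txn=BusUpgr+Flush  M[L1]=60
step 26: P1: store L3 := 11  ⟶  IM  (L3)  txn=BusUpgr  M[L3]=80
step 27: P0: store L2 := 90  ⟶  MI  (L2)  txn=BusUpgr+Flush  M[L2]=10
step 28: P0: store L0 := 88  ⟶  MI  (L0)  txn=BusRdX  M[L0]=50

state = I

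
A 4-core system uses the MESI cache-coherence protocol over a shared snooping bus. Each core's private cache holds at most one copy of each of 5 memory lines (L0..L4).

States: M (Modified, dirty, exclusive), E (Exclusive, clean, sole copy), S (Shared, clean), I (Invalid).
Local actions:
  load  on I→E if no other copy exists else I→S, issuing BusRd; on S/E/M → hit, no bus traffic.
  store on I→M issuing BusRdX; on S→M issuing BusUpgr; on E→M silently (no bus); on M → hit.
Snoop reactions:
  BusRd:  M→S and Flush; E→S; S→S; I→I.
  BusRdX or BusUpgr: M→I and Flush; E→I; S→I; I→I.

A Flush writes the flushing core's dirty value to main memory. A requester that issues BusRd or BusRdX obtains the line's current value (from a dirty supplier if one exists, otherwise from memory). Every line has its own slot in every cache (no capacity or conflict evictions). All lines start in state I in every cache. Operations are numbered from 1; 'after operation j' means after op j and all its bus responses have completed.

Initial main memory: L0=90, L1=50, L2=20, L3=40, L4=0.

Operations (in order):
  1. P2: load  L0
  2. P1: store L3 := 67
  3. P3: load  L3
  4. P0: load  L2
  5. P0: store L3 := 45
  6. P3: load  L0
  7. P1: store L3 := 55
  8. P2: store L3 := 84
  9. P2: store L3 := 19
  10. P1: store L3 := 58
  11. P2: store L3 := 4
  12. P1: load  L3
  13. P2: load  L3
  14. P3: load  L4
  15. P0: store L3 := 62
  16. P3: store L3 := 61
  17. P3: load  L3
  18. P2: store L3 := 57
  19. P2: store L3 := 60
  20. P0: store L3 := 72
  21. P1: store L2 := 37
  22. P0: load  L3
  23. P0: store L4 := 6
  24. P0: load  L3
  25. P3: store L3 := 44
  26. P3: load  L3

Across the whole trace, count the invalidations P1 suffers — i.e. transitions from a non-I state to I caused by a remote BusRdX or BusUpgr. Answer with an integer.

invalidations = 4

step 1: P2: load  L0  ⟶  IIEI  (L0)  txn=BusRd  M[L0]=90
step 2: P1: store L3 := 67  ⟶  IMII  (L3)  txn=BusRdX  M[L3]=40
step 3: P3: load  L3  ⟶  ISIS  (L3)  txn=BusRd+Flush  M[L3]=67
step 4: P0: load  L2  ⟶  EIII  (L2)  txn=BusRd  M[L2]=20
step 5: P0: store L3 := 45  ⟶  MIII  (L3)  txn=BusRdX  M[L3]=67
step 6: P3: load  L0  ⟶  IISS  (L0)  txn=BusRd  M[L0]=90
step 7: P1: store L3 := 55  ⟶  IMII  (L3)  txn=BusRdX+Flush  M[L3]=45
step 8: P2: store L3 := 84  ⟶  IIMI  (L3)  txn=BusRdX+Flush  M[L3]=55
step 9: P2: store L3 := 19  ⟶  IIMI  (L3)  txn=∅  M[L3]=55
step 10: P1: store L3 := 58  ⟶  IMII  (L3)  txn=BusRdX+Flush  M[L3]=19
step 11: P2: store L3 := 4  ⟶  IIMI  (L3)  txn=BusRdX+Flush  M[L3]=58
step 12: P1: load  L3  ⟶  ISSI  (L3)  txn=BusRd+Flush  M[L3]=4
step 13: P2: load  L3  ⟶  ISSI  (L3)  txn=∅  M[L3]=4
step 14: P3: load  L4  ⟶  IIIE  (L4)  txn=BusRd  M[L4]=0
step 15: P0: store L3 := 62  ⟶  MIII  (L3)  txn=BusRdX  M[L3]=4
step 16: P3: store L3 := 61  ⟶  IIIM  (L3)  txn=BusRdX+Flush  M[L3]=62
step 17: P3: load  L3  ⟶  IIIM  (L3)  txn=∅  M[L3]=62
step 18: P2: store L3 := 57  ⟶  IIMI  (L3)  txn=BusRdX+Flush  M[L3]=61
step 19: P2: store L3 := 60  ⟶  IIMI  (L3)  txn=∅  M[L3]=61
step 20: P0: store L3 := 72  ⟶  MIII  (L3)  txn=BusRdX+Flush  M[L3]=60
step 21: P1: store L2 := 37  ⟶  IMII  (L2)  txn=BusRdX  M[L2]=20
step 22: P0: load  L3  ⟶  MIII  (L3)  txn=∅  M[L3]=60
step 23: P0: store L4 := 6  ⟶  MIII  (L4)  txn=BusRdX  M[L4]=0
step 24: P0: load  L3  ⟶  MIII  (L3)  txn=∅  M[L3]=60
step 25: P3: store L3 := 44  ⟶  IIIM  (L3)  txn=BusRdX+Flush  M[L3]=72
step 26: P3: load  L3  ⟶  IIIM  (L3)  txn=∅  M[L3]=72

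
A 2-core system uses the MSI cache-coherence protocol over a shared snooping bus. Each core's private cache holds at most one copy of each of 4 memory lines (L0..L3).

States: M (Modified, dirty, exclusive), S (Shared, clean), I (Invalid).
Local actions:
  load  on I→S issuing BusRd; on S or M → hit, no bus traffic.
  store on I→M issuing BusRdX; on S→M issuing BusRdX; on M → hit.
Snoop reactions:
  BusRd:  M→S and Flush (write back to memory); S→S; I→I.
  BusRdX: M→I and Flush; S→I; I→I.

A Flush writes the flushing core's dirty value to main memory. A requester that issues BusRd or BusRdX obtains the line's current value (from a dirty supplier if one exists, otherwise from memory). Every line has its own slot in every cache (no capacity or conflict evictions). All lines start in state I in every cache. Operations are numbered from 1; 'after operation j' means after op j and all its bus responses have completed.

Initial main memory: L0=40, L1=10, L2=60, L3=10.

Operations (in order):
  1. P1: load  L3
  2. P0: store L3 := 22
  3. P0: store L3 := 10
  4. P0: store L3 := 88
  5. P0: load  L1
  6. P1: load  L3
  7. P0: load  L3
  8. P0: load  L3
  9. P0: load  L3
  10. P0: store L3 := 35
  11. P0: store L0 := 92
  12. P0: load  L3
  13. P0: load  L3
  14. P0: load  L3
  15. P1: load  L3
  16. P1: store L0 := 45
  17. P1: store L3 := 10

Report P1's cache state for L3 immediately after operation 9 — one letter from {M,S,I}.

state = S

1. P1: load  L3  bus=[BusRd]  L3: P0=I P1=S  mem[L3]=10
2. P0: store L3 := 22  bus=[BusRdX]  L3: P0=M P1=I  mem[L3]=10
3. P0: store L3 := 10  bus=[-]  L3: P0=M P1=I  mem[L3]=10
4. P0: store L3 := 88  bus=[-]  L3: P0=M P1=I  mem[L3]=10
5. P0: load  L1  bus=[BusRd]  L1: P0=S P1=I  mem[L1]=10
6. P1: load  L3  bus=[BusRd,Flush]  L3: P0=S P1=S  mem[L3]=88
7. P0: load  L3  bus=[-]  L3: P0=S P1=S  mem[L3]=88
8. P0: load  L3  bus=[-]  L3: P0=S P1=S  mem[L3]=88
9. P0: load  L3  bus=[-]  L3: P0=S P1=S  mem[L3]=88
10. P0: store L3 := 35  bus=[BusRdX]  L3: P0=M P1=I  mem[L3]=88
11. P0: store L0 := 92  bus=[BusRdX]  L0: P0=M P1=I  mem[L0]=40
12. P0: load  L3  bus=[-]  L3: P0=M P1=I  mem[L3]=88
13. P0: load  L3  bus=[-]  L3: P0=M P1=I  mem[L3]=88
14. P0: load  L3  bus=[-]  L3: P0=M P1=I  mem[L3]=88
15. P1: load  L3  bus=[BusRd,Flush]  L3: P0=S P1=S  mem[L3]=35
16. P1: store L0 := 45  bus=[BusRdX,Flush]  L0: P0=I P1=M  mem[L0]=92
17. P1: store L3 := 10  bus=[BusRdX]  L3: P0=I P1=M  mem[L3]=35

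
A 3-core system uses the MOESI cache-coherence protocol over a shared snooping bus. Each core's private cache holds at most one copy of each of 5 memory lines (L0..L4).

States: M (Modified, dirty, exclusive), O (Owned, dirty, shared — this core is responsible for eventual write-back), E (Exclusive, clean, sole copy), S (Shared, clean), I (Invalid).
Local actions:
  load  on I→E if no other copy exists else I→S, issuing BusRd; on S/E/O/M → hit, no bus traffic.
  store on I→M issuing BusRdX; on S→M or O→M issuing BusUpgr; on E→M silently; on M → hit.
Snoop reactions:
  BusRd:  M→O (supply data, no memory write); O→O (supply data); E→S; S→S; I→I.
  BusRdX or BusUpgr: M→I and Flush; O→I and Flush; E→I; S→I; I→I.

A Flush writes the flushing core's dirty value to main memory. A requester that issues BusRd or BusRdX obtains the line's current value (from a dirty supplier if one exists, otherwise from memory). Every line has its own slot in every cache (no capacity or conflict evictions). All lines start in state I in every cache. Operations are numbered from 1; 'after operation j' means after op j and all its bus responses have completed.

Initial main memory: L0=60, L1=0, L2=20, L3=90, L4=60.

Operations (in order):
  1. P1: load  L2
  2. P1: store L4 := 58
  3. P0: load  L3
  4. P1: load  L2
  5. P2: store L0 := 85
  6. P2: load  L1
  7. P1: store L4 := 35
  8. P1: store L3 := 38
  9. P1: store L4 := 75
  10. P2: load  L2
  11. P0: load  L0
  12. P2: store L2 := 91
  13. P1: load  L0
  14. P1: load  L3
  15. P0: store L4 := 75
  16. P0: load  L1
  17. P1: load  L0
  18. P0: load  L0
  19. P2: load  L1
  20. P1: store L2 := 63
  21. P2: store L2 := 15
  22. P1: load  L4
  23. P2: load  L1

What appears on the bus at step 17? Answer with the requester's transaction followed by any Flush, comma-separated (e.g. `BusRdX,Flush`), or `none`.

bus = none

  op1 P1: load  L2 → I/E/I on L2; bus BusRd; mem=20
  op2 P1: store L4 := 58 → I/M/I on L4; bus BusRdX; mem=60
  op3 P0: load  L3 → E/I/I on L3; bus BusRd; mem=90
  op4 P1: load  L2 → I/E/I on L2; bus (none); mem=20
  op5 P2: store L0 := 85 → I/I/M on L0; bus BusRdX; mem=60
  op6 P2: load  L1 → I/I/E on L1; bus BusRd; mem=0
  op7 P1: store L4 := 35 → I/M/I on L4; bus (none); mem=60
  op8 P1: store L3 := 38 → I/M/I on L3; bus BusRdX; mem=90
  op9 P1: store L4 := 75 → I/M/I on L4; bus (none); mem=60
  op10 P2: load  L2 → I/S/S on L2; bus BusRd; mem=20
  op11 P0: load  L0 → S/I/O on L0; bus BusRd; mem=60
  op12 P2: store L2 := 91 → I/I/M on L2; bus BusUpgr; mem=20
  op13 P1: load  L0 → S/S/O on L0; bus BusRd; mem=60
  op14 P1: load  L3 → I/M/I on L3; bus (none); mem=90
  op15 P0: store L4 := 75 → M/I/I on L4; bus BusRdX Flush; mem=75
  op16 P0: load  L1 → S/I/S on L1; bus BusRd; mem=0
  op17 P1: load  L0 → S/S/O on L0; bus (none); mem=60
  op18 P0: load  L0 → S/S/O on L0; bus (none); mem=60
  op19 P2: load  L1 → S/I/S on L1; bus (none); mem=0
  op20 P1: store L2 := 63 → I/M/I on L2; bus BusRdX Flush; mem=91
  op21 P2: store L2 := 15 → I/I/M on L2; bus BusRdX Flush; mem=63
  op22 P1: load  L4 → O/S/I on L4; bus BusRd; mem=75
  op23 P2: load  L1 → S/I/S on L1; bus (none); mem=0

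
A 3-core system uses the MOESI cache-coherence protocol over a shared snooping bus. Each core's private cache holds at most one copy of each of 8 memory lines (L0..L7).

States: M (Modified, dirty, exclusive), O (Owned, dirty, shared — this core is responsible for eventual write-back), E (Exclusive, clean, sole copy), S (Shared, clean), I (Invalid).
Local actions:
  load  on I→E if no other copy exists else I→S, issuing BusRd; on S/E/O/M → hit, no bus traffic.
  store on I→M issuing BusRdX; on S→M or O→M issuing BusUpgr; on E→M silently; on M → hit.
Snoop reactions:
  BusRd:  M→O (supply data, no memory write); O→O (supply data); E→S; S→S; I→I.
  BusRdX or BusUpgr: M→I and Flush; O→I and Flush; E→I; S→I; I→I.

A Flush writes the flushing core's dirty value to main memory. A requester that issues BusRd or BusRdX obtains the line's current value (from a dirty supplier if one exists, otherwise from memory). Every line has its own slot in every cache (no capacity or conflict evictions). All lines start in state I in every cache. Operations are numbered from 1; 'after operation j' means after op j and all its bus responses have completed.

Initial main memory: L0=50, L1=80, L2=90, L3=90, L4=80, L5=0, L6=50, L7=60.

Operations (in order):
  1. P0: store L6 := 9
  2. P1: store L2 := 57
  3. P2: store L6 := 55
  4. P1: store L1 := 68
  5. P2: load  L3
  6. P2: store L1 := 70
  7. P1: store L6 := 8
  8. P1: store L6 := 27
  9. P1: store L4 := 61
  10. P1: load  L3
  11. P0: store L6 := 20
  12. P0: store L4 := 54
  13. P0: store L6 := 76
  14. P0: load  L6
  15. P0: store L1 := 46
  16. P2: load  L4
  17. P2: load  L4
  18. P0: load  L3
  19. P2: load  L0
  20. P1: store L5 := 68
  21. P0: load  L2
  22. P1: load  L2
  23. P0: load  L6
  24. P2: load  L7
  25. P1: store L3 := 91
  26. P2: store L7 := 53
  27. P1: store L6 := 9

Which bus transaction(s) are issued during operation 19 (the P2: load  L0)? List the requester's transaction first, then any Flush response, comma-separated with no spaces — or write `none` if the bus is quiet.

step 1: P0: store L6 := 9  ⟶  MII  (L6)  txn=BusRdX  M[L6]=50
step 2: P1: store L2 := 57  ⟶  IMI  (L2)  txn=BusRdX  M[L2]=90
step 3: P2: store L6 := 55  ⟶  IIM  (L6)  txn=BusRdX+Flush  M[L6]=9
step 4: P1: store L1 := 68  ⟶  IMI  (L1)  txn=BusRdX  M[L1]=80
step 5: P2: load  L3  ⟶  IIE  (L3)  txn=BusRd  M[L3]=90
step 6: P2: store L1 := 70  ⟶  IIM  (L1)  txn=BusRdX+Flush  M[L1]=68
step 7: P1: store L6 := 8  ⟶  IMI  (L6)  txn=BusRdX+Flush  M[L6]=55
step 8: P1: store L6 := 27  ⟶  IMI  (L6)  txn=∅  M[L6]=55
step 9: P1: store L4 := 61  ⟶  IMI  (L4)  txn=BusRdX  M[L4]=80
step 10: P1: load  L3  ⟶  ISS  (L3)  txn=BusRd  M[L3]=90
step 11: P0: store L6 := 20  ⟶  MII  (L6)  txn=BusRdX+Flush  M[L6]=27
step 12: P0: store L4 := 54  ⟶  MII  (L4)  txn=BusRdX+Flush  M[L4]=61
step 13: P0: store L6 := 76  ⟶  MII  (L6)  txn=∅  M[L6]=27
step 14: P0: load  L6  ⟶  MII  (L6)  txn=∅  M[L6]=27
step 15: P0: store L1 := 46  ⟶  MII  (L1)  txn=BusRdX+Flush  M[L1]=70
step 16: P2: load  L4  ⟶  OIS  (L4)  txn=BusRd  M[L4]=61
step 17: P2: load  L4  ⟶  OIS  (L4)  txn=∅  M[L4]=61
step 18: P0: load  L3  ⟶  SSS  (L3)  txn=BusRd  M[L3]=90
step 19: P2: load  L0  ⟶  IIE  (L0)  txn=BusRd  M[L0]=50
step 20: P1: store L5 := 68  ⟶  IMI  (L5)  txn=BusRdX  M[L5]=0
step 21: P0: load  L2  ⟶  SOI  (L2)  txn=BusRd  M[L2]=90
step 22: P1: load  L2  ⟶  SOI  (L2)  txn=∅  M[L2]=90
step 23: P0: load  L6  ⟶  MII  (L6)  txn=∅  M[L6]=27
step 24: P2: load  L7  ⟶  IIE  (L7)  txn=BusRd  M[L7]=60
step 25: P1: store L3 := 91  ⟶  IMI  (L3)  txn=BusUpgr  M[L3]=90
step 26: P2: store L7 := 53  ⟶  IIM  (L7)  txn=∅  M[L7]=60
step 27: P1: store L6 := 9  ⟶  IMI  (L6)  txn=BusRdX+Flush  M[L6]=76

bus = BusRd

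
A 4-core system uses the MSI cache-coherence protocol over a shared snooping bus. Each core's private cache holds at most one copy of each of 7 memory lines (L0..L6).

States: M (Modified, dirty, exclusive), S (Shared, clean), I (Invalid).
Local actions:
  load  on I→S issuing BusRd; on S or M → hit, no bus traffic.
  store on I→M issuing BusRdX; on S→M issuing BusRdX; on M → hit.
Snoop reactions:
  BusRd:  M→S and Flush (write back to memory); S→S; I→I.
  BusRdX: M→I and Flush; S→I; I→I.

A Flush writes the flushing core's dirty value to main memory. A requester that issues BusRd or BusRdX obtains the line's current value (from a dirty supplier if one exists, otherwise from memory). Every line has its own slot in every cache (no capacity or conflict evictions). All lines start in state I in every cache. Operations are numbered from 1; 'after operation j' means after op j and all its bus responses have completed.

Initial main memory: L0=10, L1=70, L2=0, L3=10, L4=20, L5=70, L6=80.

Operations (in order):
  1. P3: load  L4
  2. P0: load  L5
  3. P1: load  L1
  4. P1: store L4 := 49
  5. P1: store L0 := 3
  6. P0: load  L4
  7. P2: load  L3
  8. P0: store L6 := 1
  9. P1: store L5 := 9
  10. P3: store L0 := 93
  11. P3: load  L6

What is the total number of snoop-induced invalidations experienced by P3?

step 1: P3: load  L4  ⟶  IIIS  (L4)  txn=BusRd  M[L4]=20
step 2: P0: load  L5  ⟶  SIII  (L5)  txn=BusRd  M[L5]=70
step 3: P1: load  L1  ⟶  ISII  (L1)  txn=BusRd  M[L1]=70
step 4: P1: store L4 := 49  ⟶  IMII  (L4)  txn=BusRdX  M[L4]=20
step 5: P1: store L0 := 3  ⟶  IMII  (L0)  txn=BusRdX  M[L0]=10
step 6: P0: load  L4  ⟶  SSII  (L4)  txn=BusRd+Flush  M[L4]=49
step 7: P2: load  L3  ⟶  IISI  (L3)  txn=BusRd  M[L3]=10
step 8: P0: store L6 := 1  ⟶  MIII  (L6)  txn=BusRdX  M[L6]=80
step 9: P1: store L5 := 9  ⟶  IMII  (L5)  txn=BusRdX  M[L5]=70
step 10: P3: store L0 := 93  ⟶  IIIM  (L0)  txn=BusRdX+Flush  M[L0]=3
step 11: P3: load  L6  ⟶  SIIS  (L6)  txn=BusRd+Flush  M[L6]=1

invalidations = 1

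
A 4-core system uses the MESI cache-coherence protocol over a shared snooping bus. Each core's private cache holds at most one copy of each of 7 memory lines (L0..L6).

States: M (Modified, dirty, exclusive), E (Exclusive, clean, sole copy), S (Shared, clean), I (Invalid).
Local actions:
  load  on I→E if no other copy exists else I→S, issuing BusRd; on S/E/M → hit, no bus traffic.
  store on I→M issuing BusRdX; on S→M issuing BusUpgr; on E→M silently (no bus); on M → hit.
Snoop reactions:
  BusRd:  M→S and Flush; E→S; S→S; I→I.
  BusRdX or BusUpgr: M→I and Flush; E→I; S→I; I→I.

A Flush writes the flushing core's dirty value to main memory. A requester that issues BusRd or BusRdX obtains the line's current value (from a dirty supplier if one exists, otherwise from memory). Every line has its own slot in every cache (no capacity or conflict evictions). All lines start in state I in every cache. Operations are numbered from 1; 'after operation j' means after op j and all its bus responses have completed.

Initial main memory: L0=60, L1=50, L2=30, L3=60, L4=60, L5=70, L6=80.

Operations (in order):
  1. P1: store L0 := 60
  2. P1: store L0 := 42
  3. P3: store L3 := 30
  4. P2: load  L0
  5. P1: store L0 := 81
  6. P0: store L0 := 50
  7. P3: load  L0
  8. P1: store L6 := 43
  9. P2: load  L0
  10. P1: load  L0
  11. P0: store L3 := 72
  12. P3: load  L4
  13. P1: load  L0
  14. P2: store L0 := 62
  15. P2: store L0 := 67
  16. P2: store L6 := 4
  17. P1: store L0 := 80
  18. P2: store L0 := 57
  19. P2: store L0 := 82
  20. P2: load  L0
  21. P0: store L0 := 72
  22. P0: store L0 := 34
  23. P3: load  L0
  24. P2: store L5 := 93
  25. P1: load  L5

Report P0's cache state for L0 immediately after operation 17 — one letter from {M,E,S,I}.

[1] P1: store L0 := 60 | P0:I, P1:M(60), P2:I, P3:I | bus: BusRdX
[2] P1: store L0 := 42 | P0:I, P1:M(42), P2:I, P3:I | bus: none
[3] P3: store L3 := 30 | P0:I, P1:I, P2:I, P3:M(30) | bus: BusRdX
[4] P2: load  L0 | P0:I, P1:S(42), P2:S(42), P3:I | bus: BusRd,Flush
[5] P1: store L0 := 81 | P0:I, P1:M(81), P2:I, P3:I | bus: BusUpgr
[6] P0: store L0 := 50 | P0:M(50), P1:I, P2:I, P3:I | bus: BusRdX,Flush
[7] P3: load  L0 | P0:S(50), P1:I, P2:I, P3:S(50) | bus: BusRd,Flush
[8] P1: store L6 := 43 | P0:I, P1:M(43), P2:I, P3:I | bus: BusRdX
[9] P2: load  L0 | P0:S(50), P1:I, P2:S(50), P3:S(50) | bus: BusRd
[10] P1: load  L0 | P0:S(50), P1:S(50), P2:S(50), P3:S(50) | bus: BusRd
[11] P0: store L3 := 72 | P0:M(72), P1:I, P2:I, P3:I | bus: BusRdX,Flush
[12] P3: load  L4 | P0:I, P1:I, P2:I, P3:E(60) | bus: BusRd
[13] P1: load  L0 | P0:S(50), P1:S(50), P2:S(50), P3:S(50) | bus: none
[14] P2: store L0 := 62 | P0:I, P1:I, P2:M(62), P3:I | bus: BusUpgr
[15] P2: store L0 := 67 | P0:I, P1:I, P2:M(67), P3:I | bus: none
[16] P2: store L6 := 4 | P0:I, P1:I, P2:M(4), P3:I | bus: BusRdX,Flush
[17] P1: store L0 := 80 | P0:I, P1:M(80), P2:I, P3:I | bus: BusRdX,Flush
[18] P2: store L0 := 57 | P0:I, P1:I, P2:M(57), P3:I | bus: BusRdX,Flush
[19] P2: store L0 := 82 | P0:I, P1:I, P2:M(82), P3:I | bus: none
[20] P2: load  L0 | P0:I, P1:I, P2:M(82), P3:I | bus: none
[21] P0: store L0 := 72 | P0:M(72), P1:I, P2:I, P3:I | bus: BusRdX,Flush
[22] P0: store L0 := 34 | P0:M(34), P1:I, P2:I, P3:I | bus: none
[23] P3: load  L0 | P0:S(34), P1:I, P2:I, P3:S(34) | bus: BusRd,Flush
[24] P2: store L5 := 93 | P0:I, P1:I, P2:M(93), P3:I | bus: BusRdX
[25] P1: load  L5 | P0:I, P1:S(93), P2:S(93), P3:I | bus: BusRd,Flush

state = I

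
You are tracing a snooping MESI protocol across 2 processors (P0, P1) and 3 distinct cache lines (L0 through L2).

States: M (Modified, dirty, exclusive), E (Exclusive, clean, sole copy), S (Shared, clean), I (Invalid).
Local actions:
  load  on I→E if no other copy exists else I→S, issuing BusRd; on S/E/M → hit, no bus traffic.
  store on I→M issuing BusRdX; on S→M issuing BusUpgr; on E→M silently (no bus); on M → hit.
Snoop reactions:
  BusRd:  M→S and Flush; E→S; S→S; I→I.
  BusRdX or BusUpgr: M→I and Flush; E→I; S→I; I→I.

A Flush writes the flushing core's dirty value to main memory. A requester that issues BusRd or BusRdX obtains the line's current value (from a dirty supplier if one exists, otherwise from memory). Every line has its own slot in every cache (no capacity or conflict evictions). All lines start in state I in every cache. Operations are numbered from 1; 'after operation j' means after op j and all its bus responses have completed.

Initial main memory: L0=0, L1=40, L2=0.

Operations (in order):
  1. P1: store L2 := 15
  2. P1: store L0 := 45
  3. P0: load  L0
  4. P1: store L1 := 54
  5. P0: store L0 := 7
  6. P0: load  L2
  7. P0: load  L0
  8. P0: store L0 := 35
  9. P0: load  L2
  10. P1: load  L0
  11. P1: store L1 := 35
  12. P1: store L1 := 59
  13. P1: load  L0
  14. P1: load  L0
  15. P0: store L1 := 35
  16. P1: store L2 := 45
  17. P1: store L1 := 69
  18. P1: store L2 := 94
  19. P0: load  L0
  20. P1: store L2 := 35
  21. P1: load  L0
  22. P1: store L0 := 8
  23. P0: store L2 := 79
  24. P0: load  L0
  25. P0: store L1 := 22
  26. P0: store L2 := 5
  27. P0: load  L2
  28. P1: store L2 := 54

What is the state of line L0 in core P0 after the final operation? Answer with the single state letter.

state = S

step 1: P1: store L2 := 15  ⟶  IM  (L2)  txn=BusRdX  M[L2]=0
step 2: P1: store L0 := 45  ⟶  IM  (L0)  txn=BusRdX  M[L0]=0
step 3: P0: load  L0  ⟶  SS  (L0)  txn=BusRd+Flush  M[L0]=45
step 4: P1: store L1 := 54  ⟶  IM  (L1)  txn=BusRdX  M[L1]=40
step 5: P0: store L0 := 7  ⟶  MI  (L0)  txn=BusUpgr  M[L0]=45
step 6: P0: load  L2  ⟶  SS  (L2)  txn=BusRd+Flush  M[L2]=15
step 7: P0: load  L0  ⟶  MI  (L0)  txn=∅  M[L0]=45
step 8: P0: store L0 := 35  ⟶  MI  (L0)  txn=∅  M[L0]=45
step 9: P0: load  L2  ⟶  SS  (L2)  txn=∅  M[L2]=15
step 10: P1: load  L0  ⟶  SS  (L0)  txn=BusRd+Flush  M[L0]=35
step 11: P1: store L1 := 35  ⟶  IM  (L1)  txn=∅  M[L1]=40
step 12: P1: store L1 := 59  ⟶  IM  (L1)  txn=∅  M[L1]=40
step 13: P1: load  L0  ⟶  SS  (L0)  txn=∅  M[L0]=35
step 14: P1: load  L0  ⟶  SS  (L0)  txn=∅  M[L0]=35
step 15: P0: store L1 := 35  ⟶  MI  (L1)  txn=BusRdX+Flush  M[L1]=59
step 16: P1: store L2 := 45  ⟶  IM  (L2)  txn=BusUpgr  M[L2]=15
step 17: P1: store L1 := 69  ⟶  IM  (L1)  txn=BusRdX+Flush  M[L1]=35
step 18: P1: store L2 := 94  ⟶  IM  (L2)  txn=∅  M[L2]=15
step 19: P0: load  L0  ⟶  SS  (L0)  txn=∅  M[L0]=35
step 20: P1: store L2 := 35  ⟶  IM  (L2)  txn=∅  M[L2]=15
step 21: P1: load  L0  ⟶  SS  (L0)  txn=∅  M[L0]=35
step 22: P1: store L0 := 8  ⟶  IM  (L0)  txn=BusUpgr  M[L0]=35
step 23: P0: store L2 := 79  ⟶  MI  (L2)  txn=BusRdX+Flush  M[L2]=35
step 24: P0: load  L0  ⟶  SS  (L0)  txn=BusRd+Flush  M[L0]=8
step 25: P0: store L1 := 22  ⟶  MI  (L1)  txn=BusRdX+Flush  M[L1]=69
step 26: P0: store L2 := 5  ⟶  MI  (L2)  txn=∅  M[L2]=35
step 27: P0: load  L2  ⟶  MI  (L2)  txn=∅  M[L2]=35
step 28: P1: store L2 := 54  ⟶  IM  (L2)  txn=BusRdX+Flush  M[L2]=5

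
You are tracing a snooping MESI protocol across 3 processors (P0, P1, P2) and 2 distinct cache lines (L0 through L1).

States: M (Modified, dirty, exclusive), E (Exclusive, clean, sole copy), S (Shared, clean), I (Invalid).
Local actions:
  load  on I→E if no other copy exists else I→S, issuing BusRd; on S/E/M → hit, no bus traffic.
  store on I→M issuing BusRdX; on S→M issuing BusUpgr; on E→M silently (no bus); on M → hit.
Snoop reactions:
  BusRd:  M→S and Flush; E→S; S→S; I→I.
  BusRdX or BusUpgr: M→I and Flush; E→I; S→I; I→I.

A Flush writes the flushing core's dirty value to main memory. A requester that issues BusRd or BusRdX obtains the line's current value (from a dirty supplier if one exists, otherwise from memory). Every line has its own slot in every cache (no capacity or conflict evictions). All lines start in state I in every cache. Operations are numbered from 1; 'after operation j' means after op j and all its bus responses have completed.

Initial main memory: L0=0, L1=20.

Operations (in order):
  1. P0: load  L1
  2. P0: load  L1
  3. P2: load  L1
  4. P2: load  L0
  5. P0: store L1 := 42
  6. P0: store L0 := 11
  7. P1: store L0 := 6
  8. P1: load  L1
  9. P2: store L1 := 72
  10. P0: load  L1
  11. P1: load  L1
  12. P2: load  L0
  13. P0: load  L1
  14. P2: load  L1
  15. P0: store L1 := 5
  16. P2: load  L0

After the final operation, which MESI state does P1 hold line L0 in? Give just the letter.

  op1 P0: load  L1 → E/I/I on L1; bus BusRd; mem=20
  op2 P0: load  L1 → E/I/I on L1; bus (none); mem=20
  op3 P2: load  L1 → S/I/S on L1; bus BusRd; mem=20
  op4 P2: load  L0 → I/I/E on L0; bus BusRd; mem=0
  op5 P0: store L1 := 42 → M/I/I on L1; bus BusUpgr; mem=20
  op6 P0: store L0 := 11 → M/I/I on L0; bus BusRdX; mem=0
  op7 P1: store L0 := 6 → I/M/I on L0; bus BusRdX Flush; mem=11
  op8 P1: load  L1 → S/S/I on L1; bus BusRd Flush; mem=42
  op9 P2: store L1 := 72 → I/I/M on L1; bus BusRdX; mem=42
  op10 P0: load  L1 → S/I/S on L1; bus BusRd Flush; mem=72
  op11 P1: load  L1 → S/S/S on L1; bus BusRd; mem=72
  op12 P2: load  L0 → I/S/S on L0; bus BusRd Flush; mem=6
  op13 P0: load  L1 → S/S/S on L1; bus (none); mem=72
  op14 P2: load  L1 → S/S/S on L1; bus (none); mem=72
  op15 P0: store L1 := 5 → M/I/I on L1; bus BusUpgr; mem=72
  op16 P2: load  L0 → I/S/S on L0; bus (none); mem=6

state = S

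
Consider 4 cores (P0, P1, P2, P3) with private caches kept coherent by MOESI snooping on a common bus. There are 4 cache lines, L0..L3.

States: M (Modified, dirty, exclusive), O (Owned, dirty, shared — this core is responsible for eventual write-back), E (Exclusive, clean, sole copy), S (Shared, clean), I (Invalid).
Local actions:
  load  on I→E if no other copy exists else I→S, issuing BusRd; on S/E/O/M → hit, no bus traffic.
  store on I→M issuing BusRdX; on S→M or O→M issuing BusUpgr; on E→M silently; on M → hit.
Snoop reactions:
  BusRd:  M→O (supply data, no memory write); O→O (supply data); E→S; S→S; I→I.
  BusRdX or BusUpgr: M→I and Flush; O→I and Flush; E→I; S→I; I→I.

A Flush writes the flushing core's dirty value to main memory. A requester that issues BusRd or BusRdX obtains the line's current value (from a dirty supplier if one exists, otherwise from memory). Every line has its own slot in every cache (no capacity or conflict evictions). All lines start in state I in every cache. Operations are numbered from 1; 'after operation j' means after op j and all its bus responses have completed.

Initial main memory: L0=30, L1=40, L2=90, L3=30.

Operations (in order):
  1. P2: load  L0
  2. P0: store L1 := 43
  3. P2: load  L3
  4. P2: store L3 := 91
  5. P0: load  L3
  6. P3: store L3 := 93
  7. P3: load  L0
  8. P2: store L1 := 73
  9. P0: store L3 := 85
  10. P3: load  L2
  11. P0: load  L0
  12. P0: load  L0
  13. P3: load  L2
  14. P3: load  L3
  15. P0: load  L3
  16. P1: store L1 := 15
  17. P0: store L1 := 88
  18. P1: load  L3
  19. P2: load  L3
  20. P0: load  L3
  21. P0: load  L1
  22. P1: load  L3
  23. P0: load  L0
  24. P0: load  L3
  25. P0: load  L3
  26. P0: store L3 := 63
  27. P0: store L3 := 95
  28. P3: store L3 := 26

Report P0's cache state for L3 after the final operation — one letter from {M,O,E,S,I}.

  op1 P2: load  L0 → I/I/E/I on L0; bus BusRd; mem=30
  op2 P0: store L1 := 43 → M/I/I/I on L1; bus BusRdX; mem=40
  op3 P2: load  L3 → I/I/E/I on L3; bus BusRd; mem=30
  op4 P2: store L3 := 91 → I/I/M/I on L3; bus (none); mem=30
  op5 P0: load  L3 → S/I/O/I on L3; bus BusRd; mem=30
  op6 P3: store L3 := 93 → I/I/I/M on L3; bus BusRdX Flush; mem=91
  op7 P3: load  L0 → I/I/S/S on L0; bus BusRd; mem=30
  op8 P2: store L1 := 73 → I/I/M/I on L1; bus BusRdX Flush; mem=43
  op9 P0: store L3 := 85 → M/I/I/I on L3; bus BusRdX Flush; mem=93
  op10 P3: load  L2 → I/I/I/E on L2; bus BusRd; mem=90
  op11 P0: load  L0 → S/I/S/S on L0; bus BusRd; mem=30
  op12 P0: load  L0 → S/I/S/S on L0; bus (none); mem=30
  op13 P3: load  L2 → I/I/I/E on L2; bus (none); mem=90
  op14 P3: load  L3 → O/I/I/S on L3; bus BusRd; mem=93
  op15 P0: load  L3 → O/I/I/S on L3; bus (none); mem=93
  op16 P1: store L1 := 15 → I/M/I/I on L1; bus BusRdX Flush; mem=73
  op17 P0: store L1 := 88 → M/I/I/I on L1; bus BusRdX Flush; mem=15
  op18 P1: load  L3 → O/S/I/S on L3; bus BusRd; mem=93
  op19 P2: load  L3 → O/S/S/S on L3; bus BusRd; mem=93
  op20 P0: load  L3 → O/S/S/S on L3; bus (none); mem=93
  op21 P0: load  L1 → M/I/I/I on L1; bus (none); mem=15
  op22 P1: load  L3 → O/S/S/S on L3; bus (none); mem=93
  op23 P0: load  L0 → S/I/S/S on L0; bus (none); mem=30
  op24 P0: load  L3 → O/S/S/S on L3; bus (none); mem=93
  op25 P0: load  L3 → O/S/S/S on L3; bus (none); mem=93
  op26 P0: store L3 := 63 → M/I/I/I on L3; bus BusUpgr; mem=93
  op27 P0: store L3 := 95 → M/I/I/I on L3; bus (none); mem=93
  op28 P3: store L3 := 26 → I/I/I/M on L3; bus BusRdX Flush; mem=95

state = I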